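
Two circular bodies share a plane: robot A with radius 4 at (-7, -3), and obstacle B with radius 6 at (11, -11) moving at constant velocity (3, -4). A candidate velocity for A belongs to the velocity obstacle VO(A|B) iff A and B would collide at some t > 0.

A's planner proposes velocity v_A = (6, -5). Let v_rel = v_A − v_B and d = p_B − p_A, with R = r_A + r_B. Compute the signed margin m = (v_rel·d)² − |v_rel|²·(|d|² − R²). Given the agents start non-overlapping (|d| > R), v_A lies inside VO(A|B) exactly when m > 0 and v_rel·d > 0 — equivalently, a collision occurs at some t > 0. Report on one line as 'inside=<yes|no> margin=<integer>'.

d = (18, -8),  |d|² = 388;  R = 4+6 = 10,  c = 388−10² = 288
v_rel = (3, -1),  |v_rel|² = 10;  v_rel·d = (3)·(18) + (-1)·(-8) = 62
10·t² − 124·t + 288 = 0  ⇒  m = 62² − 10·288 = 964
m = 964 > 0,  v_rel·d = 62 > 0  ⇒  inside

inside=yes margin=964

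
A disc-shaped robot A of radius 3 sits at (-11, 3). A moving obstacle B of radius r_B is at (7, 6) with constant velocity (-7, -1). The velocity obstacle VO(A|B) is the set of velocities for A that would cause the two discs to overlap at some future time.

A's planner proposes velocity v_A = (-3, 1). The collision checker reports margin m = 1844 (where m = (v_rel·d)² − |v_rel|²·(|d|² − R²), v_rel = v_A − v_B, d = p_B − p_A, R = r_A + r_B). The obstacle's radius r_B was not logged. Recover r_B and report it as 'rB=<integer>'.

m = 1844
d = (18, 3);  v_rel = (4, 2),  |v_rel|² = 20
v_rel×d = (4)·(3) − (2)·(18) = -24
since m = R²·20 − (-24)²:  R² = (576 + 1844) / 20 = 121
R = √121 = 11  ⇒  r_B = 11 − 3 = 8

rB=8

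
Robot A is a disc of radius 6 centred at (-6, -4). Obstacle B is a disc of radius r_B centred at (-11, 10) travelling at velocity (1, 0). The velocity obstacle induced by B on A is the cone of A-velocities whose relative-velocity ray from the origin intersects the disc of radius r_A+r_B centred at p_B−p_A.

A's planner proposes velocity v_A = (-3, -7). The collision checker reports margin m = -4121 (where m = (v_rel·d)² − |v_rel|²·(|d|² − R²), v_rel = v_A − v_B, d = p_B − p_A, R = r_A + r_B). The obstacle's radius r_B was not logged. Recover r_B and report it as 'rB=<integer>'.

m = -4121
d = (-5, 14);  v_rel = (-4, -7),  |v_rel|² = 65
v_rel×d = (-4)·(14) − (-7)·(-5) = -91
since m = R²·65 − (-91)²:  R² = (8281 + -4121) / 65 = 64
R = √64 = 8  ⇒  r_B = 8 − 6 = 2

rB=2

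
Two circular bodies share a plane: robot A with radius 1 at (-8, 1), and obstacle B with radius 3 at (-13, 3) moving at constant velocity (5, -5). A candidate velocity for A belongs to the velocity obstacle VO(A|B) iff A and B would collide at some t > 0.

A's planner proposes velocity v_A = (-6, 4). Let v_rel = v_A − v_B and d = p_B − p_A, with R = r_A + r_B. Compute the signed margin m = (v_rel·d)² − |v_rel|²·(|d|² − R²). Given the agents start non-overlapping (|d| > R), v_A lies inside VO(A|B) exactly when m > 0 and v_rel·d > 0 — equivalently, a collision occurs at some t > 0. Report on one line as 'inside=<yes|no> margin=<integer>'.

d = (-5, 2),  |d|² = 29;  R = 1+3 = 4,  c = 29−4² = 13
v_rel = (-11, 9),  |v_rel|² = 202;  v_rel·d = (-11)·(-5) + (9)·(2) = 73
202·t² − 146·t + 13 = 0  ⇒  m = 73² − 202·13 = 2703
m = 2703 > 0,  v_rel·d = 73 > 0  ⇒  inside

inside=yes margin=2703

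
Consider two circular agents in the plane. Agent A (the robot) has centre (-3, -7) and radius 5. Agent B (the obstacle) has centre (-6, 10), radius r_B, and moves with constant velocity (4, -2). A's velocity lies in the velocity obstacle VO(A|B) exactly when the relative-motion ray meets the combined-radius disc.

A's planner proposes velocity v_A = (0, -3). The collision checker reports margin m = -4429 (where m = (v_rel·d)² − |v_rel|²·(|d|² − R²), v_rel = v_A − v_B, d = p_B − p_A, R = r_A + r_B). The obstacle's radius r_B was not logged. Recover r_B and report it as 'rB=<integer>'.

m = -4429
d = (-3, 17);  v_rel = (-4, -1),  |v_rel|² = 17
v_rel×d = (-4)·(17) − (-1)·(-3) = -71
since m = R²·17 − (-71)²:  R² = (5041 + -4429) / 17 = 36
R = √36 = 6  ⇒  r_B = 6 − 5 = 1

rB=1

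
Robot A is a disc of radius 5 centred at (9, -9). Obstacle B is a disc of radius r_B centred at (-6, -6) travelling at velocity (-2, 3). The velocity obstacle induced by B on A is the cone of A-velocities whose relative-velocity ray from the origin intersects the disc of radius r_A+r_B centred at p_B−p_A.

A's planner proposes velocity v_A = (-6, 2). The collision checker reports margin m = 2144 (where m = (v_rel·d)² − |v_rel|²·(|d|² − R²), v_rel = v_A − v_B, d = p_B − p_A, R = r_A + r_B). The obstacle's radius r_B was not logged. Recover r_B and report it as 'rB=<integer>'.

m = 2144
d = (-15, 3);  v_rel = (-4, -1),  |v_rel|² = 17
v_rel×d = (-4)·(3) − (-1)·(-15) = -27
since m = R²·17 − (-27)²:  R² = (729 + 2144) / 17 = 169
R = √169 = 13  ⇒  r_B = 13 − 5 = 8

rB=8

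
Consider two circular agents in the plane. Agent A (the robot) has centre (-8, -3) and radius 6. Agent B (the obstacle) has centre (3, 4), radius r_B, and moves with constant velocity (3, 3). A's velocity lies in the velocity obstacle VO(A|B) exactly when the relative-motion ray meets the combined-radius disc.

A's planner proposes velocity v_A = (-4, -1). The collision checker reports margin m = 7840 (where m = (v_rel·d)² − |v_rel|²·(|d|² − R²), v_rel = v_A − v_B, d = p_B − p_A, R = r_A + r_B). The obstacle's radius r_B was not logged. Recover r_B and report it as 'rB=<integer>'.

m = 7840
d = (11, 7);  v_rel = (-7, -4),  |v_rel|² = 65
v_rel×d = (-7)·(7) − (-4)·(11) = -5
since m = R²·65 − (-5)²:  R² = (25 + 7840) / 65 = 121
R = √121 = 11  ⇒  r_B = 11 − 6 = 5

rB=5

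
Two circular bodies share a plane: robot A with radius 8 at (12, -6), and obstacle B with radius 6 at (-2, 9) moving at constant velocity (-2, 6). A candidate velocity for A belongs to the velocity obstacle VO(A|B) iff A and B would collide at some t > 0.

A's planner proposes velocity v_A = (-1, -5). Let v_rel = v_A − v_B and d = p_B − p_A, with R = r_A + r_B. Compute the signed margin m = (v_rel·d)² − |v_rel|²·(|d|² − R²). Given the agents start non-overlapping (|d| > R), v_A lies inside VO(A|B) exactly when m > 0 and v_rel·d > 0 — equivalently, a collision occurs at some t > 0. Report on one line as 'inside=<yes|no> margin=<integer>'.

d = (-14, 15),  |d|² = 421;  R = 8+6 = 14,  c = 421−14² = 225
v_rel = (1, -11),  |v_rel|² = 122;  v_rel·d = (1)·(-14) + (-11)·(15) = -179
122·t² + 358·t + 225 = 0  ⇒  m = (-179)² − 122·225 = 4591
m = 4591 > 0,  v_rel·d = -179 < 0  ⇒  outside

inside=no margin=4591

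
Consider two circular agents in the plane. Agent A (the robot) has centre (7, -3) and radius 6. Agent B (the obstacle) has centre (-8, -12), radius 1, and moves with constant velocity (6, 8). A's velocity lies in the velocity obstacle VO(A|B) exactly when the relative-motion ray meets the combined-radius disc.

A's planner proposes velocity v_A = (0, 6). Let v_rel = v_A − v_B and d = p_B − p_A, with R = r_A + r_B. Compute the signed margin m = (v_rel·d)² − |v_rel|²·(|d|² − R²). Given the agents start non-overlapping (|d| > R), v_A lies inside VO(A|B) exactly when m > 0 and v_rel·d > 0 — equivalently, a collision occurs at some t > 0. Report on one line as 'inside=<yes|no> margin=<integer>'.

d = (-15, -9),  |d|² = 306;  R = 6+1 = 7,  c = 306−7² = 257
v_rel = (-6, -2),  |v_rel|² = 40;  v_rel·d = (-6)·(-15) + (-2)·(-9) = 108
40·t² − 216·t + 257 = 0  ⇒  m = 108² − 40·257 = 1384
m = 1384 > 0,  v_rel·d = 108 > 0  ⇒  inside

inside=yes margin=1384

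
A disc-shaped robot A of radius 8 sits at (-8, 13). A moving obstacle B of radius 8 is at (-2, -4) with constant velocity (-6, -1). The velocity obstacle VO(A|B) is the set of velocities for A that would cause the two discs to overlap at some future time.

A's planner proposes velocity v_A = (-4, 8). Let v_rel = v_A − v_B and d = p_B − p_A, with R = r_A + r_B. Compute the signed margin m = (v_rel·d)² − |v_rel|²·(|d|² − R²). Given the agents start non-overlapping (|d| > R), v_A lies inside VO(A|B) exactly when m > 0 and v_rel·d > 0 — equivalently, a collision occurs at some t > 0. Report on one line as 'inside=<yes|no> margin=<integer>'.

d = (6, -17),  |d|² = 325;  R = 8+8 = 16,  c = 325−16² = 69
v_rel = (2, 9),  |v_rel|² = 85;  v_rel·d = (2)·(6) + (9)·(-17) = -141
85·t² + 282·t + 69 = 0  ⇒  m = (-141)² − 85·69 = 14016
m = 14016 > 0,  v_rel·d = -141 < 0  ⇒  outside

inside=no margin=14016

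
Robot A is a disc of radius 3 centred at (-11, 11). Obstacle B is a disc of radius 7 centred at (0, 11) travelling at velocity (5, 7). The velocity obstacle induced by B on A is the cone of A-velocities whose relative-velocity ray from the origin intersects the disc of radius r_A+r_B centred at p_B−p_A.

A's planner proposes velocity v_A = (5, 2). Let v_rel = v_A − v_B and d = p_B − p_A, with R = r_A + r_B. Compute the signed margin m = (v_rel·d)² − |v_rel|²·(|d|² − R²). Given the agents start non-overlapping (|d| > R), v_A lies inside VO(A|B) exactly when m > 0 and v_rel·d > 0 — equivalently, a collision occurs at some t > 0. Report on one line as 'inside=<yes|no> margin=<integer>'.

d = (11, 0),  |d|² = 121;  R = 3+7 = 10,  c = 121−10² = 21
v_rel = (0, -5),  |v_rel|² = 25;  v_rel·d = (0)·(11) + (-5)·(0) = 0
25·t² − 0·t + 21 = 0  ⇒  m = 0² − 25·21 = -525
m = -525 < 0,  v_rel·d = 0 = 0  ⇒  outside

inside=no margin=-525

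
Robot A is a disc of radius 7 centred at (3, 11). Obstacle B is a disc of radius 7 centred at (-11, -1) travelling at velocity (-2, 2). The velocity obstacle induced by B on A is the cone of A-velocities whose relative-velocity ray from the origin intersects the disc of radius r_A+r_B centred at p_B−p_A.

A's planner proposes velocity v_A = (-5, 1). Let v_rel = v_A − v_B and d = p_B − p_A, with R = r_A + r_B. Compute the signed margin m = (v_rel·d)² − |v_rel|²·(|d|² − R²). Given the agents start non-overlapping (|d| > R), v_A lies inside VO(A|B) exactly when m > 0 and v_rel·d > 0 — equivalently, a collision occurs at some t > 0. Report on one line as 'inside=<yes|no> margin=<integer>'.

d = (-14, -12),  |d|² = 340;  R = 7+7 = 14,  c = 340−14² = 144
v_rel = (-3, -1),  |v_rel|² = 10;  v_rel·d = (-3)·(-14) + (-1)·(-12) = 54
10·t² − 108·t + 144 = 0  ⇒  m = 54² − 10·144 = 1476
m = 1476 > 0,  v_rel·d = 54 > 0  ⇒  inside

inside=yes margin=1476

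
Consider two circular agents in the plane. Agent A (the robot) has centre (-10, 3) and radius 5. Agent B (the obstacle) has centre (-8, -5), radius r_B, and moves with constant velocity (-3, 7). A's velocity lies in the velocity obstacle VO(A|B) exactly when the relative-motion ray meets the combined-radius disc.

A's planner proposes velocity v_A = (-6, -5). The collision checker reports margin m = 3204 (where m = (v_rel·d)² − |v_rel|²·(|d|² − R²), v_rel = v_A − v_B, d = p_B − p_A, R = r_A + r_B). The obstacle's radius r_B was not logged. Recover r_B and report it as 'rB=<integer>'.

m = 3204
d = (2, -8);  v_rel = (-3, -12),  |v_rel|² = 153
v_rel×d = (-3)·(-8) − (-12)·(2) = 48
since m = R²·153 − 48²:  R² = (2304 + 3204) / 153 = 36
R = √36 = 6  ⇒  r_B = 6 − 5 = 1

rB=1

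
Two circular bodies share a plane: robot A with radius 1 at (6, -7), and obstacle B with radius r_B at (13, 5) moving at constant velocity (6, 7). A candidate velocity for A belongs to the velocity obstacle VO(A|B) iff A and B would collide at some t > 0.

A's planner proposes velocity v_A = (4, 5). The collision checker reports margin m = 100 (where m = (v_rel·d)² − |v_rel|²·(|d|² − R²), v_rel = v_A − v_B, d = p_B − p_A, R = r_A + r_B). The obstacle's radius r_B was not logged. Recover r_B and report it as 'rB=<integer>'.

m = 100
d = (7, 12);  v_rel = (-2, -2),  |v_rel|² = 8
v_rel×d = (-2)·(12) − (-2)·(7) = -10
since m = R²·8 − (-10)²:  R² = (100 + 100) / 8 = 25
R = √25 = 5  ⇒  r_B = 5 − 1 = 4

rB=4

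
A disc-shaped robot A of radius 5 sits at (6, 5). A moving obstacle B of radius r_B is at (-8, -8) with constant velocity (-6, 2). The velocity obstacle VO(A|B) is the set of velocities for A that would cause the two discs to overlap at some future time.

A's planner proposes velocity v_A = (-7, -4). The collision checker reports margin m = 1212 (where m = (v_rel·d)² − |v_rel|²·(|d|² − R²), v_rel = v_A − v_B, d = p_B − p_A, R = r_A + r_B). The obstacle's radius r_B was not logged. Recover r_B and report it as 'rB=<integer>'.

m = 1212
d = (-14, -13);  v_rel = (-1, -6),  |v_rel|² = 37
v_rel×d = (-1)·(-13) − (-6)·(-14) = -71
since m = R²·37 − (-71)²:  R² = (5041 + 1212) / 37 = 169
R = √169 = 13  ⇒  r_B = 13 − 5 = 8

rB=8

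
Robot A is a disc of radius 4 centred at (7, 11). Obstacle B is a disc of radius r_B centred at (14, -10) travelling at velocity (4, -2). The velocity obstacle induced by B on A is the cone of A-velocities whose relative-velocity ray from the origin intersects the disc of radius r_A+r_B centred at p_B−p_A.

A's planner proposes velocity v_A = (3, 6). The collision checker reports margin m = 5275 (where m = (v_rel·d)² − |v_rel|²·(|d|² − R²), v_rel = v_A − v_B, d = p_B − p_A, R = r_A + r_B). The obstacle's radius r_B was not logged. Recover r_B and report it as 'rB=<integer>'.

m = 5275
d = (7, -21);  v_rel = (-1, 8),  |v_rel|² = 65
v_rel×d = (-1)·(-21) − (8)·(7) = -35
since m = R²·65 − (-35)²:  R² = (1225 + 5275) / 65 = 100
R = √100 = 10  ⇒  r_B = 10 − 4 = 6

rB=6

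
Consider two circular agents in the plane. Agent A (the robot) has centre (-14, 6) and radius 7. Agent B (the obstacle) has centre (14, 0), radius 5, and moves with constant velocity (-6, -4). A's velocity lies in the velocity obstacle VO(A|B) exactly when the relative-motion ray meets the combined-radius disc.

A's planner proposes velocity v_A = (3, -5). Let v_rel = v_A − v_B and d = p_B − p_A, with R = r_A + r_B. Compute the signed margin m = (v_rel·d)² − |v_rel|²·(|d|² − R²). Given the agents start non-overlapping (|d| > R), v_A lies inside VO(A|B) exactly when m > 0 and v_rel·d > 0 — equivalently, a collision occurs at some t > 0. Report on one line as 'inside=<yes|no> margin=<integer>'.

d = (28, -6),  |d|² = 820;  R = 7+5 = 12,  c = 820−12² = 676
v_rel = (9, -1),  |v_rel|² = 82;  v_rel·d = (9)·(28) + (-1)·(-6) = 258
82·t² − 516·t + 676 = 0  ⇒  m = 258² − 82·676 = 11132
m = 11132 > 0,  v_rel·d = 258 > 0  ⇒  inside

inside=yes margin=11132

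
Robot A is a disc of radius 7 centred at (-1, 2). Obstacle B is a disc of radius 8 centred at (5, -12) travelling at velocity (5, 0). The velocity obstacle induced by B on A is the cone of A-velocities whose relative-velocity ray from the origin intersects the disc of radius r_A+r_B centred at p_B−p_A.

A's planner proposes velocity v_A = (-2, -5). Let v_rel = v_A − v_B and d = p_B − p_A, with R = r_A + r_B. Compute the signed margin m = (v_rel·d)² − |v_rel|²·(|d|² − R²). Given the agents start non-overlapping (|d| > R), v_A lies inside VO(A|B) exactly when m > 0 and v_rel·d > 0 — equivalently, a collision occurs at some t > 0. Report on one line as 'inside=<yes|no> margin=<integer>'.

d = (6, -14),  |d|² = 232;  R = 7+8 = 15,  c = 232−15² = 7
v_rel = (-7, -5),  |v_rel|² = 74;  v_rel·d = (-7)·(6) + (-5)·(-14) = 28
74·t² − 56·t + 7 = 0  ⇒  m = 28² − 74·7 = 266
m = 266 > 0,  v_rel·d = 28 > 0  ⇒  inside

inside=yes margin=266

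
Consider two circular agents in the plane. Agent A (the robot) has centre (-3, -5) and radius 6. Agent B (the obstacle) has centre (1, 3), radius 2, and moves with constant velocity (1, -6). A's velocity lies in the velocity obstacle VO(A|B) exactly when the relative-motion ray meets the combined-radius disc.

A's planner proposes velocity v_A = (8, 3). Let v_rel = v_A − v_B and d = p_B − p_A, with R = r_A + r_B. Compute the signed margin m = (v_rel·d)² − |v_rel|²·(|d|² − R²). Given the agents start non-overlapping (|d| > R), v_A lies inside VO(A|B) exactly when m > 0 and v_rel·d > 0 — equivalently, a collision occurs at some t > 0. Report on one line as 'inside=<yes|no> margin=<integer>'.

d = (4, 8),  |d|² = 80;  R = 6+2 = 8,  c = 80−8² = 16
v_rel = (7, 9),  |v_rel|² = 130;  v_rel·d = (7)·(4) + (9)·(8) = 100
130·t² − 200·t + 16 = 0  ⇒  m = 100² − 130·16 = 7920
m = 7920 > 0,  v_rel·d = 100 > 0  ⇒  inside

inside=yes margin=7920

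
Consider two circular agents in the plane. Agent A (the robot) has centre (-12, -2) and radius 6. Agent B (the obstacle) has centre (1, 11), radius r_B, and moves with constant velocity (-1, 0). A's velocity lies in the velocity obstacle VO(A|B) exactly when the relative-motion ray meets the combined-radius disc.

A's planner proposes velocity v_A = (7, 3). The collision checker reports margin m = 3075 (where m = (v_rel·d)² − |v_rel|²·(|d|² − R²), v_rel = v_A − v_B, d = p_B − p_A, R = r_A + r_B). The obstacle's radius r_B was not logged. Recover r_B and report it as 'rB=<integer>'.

m = 3075
d = (13, 13);  v_rel = (8, 3),  |v_rel|² = 73
v_rel×d = (8)·(13) − (3)·(13) = 65
since m = R²·73 − 65²:  R² = (4225 + 3075) / 73 = 100
R = √100 = 10  ⇒  r_B = 10 − 6 = 4

rB=4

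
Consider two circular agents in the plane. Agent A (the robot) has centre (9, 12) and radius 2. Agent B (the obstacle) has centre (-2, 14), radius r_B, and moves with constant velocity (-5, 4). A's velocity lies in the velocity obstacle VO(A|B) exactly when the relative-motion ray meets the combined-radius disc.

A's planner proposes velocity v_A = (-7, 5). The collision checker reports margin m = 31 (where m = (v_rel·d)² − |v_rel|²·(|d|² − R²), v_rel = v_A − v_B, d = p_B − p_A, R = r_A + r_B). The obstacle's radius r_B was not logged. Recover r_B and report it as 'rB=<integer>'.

m = 31
d = (-11, 2);  v_rel = (-2, 1),  |v_rel|² = 5
v_rel×d = (-2)·(2) − (1)·(-11) = 7
since m = R²·5 − 7²:  R² = (49 + 31) / 5 = 16
R = √16 = 4  ⇒  r_B = 4 − 2 = 2

rB=2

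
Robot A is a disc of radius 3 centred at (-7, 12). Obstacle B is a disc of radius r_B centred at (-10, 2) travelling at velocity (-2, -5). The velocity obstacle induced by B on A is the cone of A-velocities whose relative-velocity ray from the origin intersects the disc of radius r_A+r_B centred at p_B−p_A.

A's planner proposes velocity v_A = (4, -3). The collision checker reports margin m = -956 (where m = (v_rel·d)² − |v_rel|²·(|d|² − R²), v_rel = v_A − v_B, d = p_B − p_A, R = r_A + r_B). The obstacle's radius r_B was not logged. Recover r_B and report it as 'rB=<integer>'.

m = -956
d = (-3, -10);  v_rel = (6, 2),  |v_rel|² = 40
v_rel×d = (6)·(-10) − (2)·(-3) = -54
since m = R²·40 − (-54)²:  R² = (2916 + -956) / 40 = 49
R = √49 = 7  ⇒  r_B = 7 − 3 = 4

rB=4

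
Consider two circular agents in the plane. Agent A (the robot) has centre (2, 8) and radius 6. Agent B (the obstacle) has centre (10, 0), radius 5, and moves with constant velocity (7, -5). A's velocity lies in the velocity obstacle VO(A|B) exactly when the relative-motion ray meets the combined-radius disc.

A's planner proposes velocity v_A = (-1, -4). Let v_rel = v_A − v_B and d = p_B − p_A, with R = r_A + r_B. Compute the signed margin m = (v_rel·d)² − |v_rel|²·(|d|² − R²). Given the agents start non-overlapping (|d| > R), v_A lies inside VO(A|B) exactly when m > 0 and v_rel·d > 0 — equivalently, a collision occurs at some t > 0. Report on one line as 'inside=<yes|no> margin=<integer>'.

d = (8, -8),  |d|² = 128;  R = 6+5 = 11,  c = 128−11² = 7
v_rel = (-8, 1),  |v_rel|² = 65;  v_rel·d = (-8)·(8) + (1)·(-8) = -72
65·t² + 144·t + 7 = 0  ⇒  m = (-72)² − 65·7 = 4729
m = 4729 > 0,  v_rel·d = -72 < 0  ⇒  outside

inside=no margin=4729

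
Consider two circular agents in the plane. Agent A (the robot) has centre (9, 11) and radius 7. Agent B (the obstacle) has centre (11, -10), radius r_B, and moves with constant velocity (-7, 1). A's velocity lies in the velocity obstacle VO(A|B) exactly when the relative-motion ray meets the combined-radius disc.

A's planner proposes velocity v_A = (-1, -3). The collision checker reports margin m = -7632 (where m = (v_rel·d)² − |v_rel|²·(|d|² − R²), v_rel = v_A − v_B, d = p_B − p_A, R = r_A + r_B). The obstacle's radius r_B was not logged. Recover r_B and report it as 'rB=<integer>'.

m = -7632
d = (2, -21);  v_rel = (6, -4),  |v_rel|² = 52
v_rel×d = (6)·(-21) − (-4)·(2) = -118
since m = R²·52 − (-118)²:  R² = (13924 + -7632) / 52 = 121
R = √121 = 11  ⇒  r_B = 11 − 7 = 4

rB=4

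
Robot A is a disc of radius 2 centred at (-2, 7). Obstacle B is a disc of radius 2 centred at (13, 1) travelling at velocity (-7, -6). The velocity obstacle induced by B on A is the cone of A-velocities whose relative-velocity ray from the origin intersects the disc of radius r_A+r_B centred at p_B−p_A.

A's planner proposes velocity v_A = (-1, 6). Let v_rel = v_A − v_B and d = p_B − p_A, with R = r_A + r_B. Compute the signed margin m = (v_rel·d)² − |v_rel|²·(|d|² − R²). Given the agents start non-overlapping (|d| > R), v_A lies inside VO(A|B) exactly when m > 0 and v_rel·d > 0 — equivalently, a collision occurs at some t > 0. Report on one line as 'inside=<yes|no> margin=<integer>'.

d = (15, -6),  |d|² = 261;  R = 2+2 = 4,  c = 261−4² = 245
v_rel = (6, 12),  |v_rel|² = 180;  v_rel·d = (6)·(15) + (12)·(-6) = 18
180·t² − 36·t + 245 = 0  ⇒  m = 18² − 180·245 = -43776
m = -43776 < 0,  v_rel·d = 18 > 0  ⇒  outside

inside=no margin=-43776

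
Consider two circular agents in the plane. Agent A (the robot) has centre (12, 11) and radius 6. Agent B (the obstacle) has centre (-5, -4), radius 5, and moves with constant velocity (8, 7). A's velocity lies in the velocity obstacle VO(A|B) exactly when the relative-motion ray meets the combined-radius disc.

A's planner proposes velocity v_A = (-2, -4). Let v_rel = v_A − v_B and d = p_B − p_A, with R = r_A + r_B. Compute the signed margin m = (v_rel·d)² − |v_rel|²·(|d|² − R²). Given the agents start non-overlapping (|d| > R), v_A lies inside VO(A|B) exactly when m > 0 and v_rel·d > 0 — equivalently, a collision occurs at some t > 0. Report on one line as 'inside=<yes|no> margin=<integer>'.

d = (-17, -15),  |d|² = 514;  R = 6+5 = 11,  c = 514−11² = 393
v_rel = (-10, -11),  |v_rel|² = 221;  v_rel·d = (-10)·(-17) + (-11)·(-15) = 335
221·t² − 670·t + 393 = 0  ⇒  m = 335² − 221·393 = 25372
m = 25372 > 0,  v_rel·d = 335 > 0  ⇒  inside

inside=yes margin=25372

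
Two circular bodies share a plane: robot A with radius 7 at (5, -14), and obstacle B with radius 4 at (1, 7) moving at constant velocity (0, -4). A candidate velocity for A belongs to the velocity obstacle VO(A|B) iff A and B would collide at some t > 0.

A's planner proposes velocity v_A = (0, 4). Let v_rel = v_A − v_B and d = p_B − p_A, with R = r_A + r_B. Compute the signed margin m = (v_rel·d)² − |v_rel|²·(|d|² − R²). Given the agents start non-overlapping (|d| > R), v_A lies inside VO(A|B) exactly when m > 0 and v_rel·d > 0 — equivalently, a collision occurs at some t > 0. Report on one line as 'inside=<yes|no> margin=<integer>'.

d = (-4, 21),  |d|² = 457;  R = 7+4 = 11,  c = 457−11² = 336
v_rel = (0, 8),  |v_rel|² = 64;  v_rel·d = (0)·(-4) + (8)·(21) = 168
64·t² − 336·t + 336 = 0  ⇒  m = 168² − 64·336 = 6720
m = 6720 > 0,  v_rel·d = 168 > 0  ⇒  inside

inside=yes margin=6720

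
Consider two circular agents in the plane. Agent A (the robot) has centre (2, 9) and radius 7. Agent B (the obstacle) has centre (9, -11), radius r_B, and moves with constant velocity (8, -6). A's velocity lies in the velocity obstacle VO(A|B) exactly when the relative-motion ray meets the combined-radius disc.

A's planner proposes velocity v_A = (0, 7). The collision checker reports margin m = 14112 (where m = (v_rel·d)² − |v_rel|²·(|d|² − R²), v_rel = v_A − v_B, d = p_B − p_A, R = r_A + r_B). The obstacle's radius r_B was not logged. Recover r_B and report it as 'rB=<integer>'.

m = 14112
d = (7, -20);  v_rel = (-8, 13),  |v_rel|² = 233
v_rel×d = (-8)·(-20) − (13)·(7) = 69
since m = R²·233 − 69²:  R² = (4761 + 14112) / 233 = 81
R = √81 = 9  ⇒  r_B = 9 − 7 = 2

rB=2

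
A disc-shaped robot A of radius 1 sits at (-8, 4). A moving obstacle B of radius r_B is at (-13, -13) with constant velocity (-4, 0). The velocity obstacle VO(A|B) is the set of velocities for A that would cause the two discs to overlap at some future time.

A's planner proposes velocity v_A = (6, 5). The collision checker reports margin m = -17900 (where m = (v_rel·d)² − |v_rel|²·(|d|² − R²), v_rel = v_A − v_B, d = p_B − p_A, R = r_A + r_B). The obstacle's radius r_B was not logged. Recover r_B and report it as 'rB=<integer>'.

m = -17900
d = (-5, -17);  v_rel = (10, 5),  |v_rel|² = 125
v_rel×d = (10)·(-17) − (5)·(-5) = -145
since m = R²·125 − (-145)²:  R² = (21025 + -17900) / 125 = 25
R = √25 = 5  ⇒  r_B = 5 − 1 = 4

rB=4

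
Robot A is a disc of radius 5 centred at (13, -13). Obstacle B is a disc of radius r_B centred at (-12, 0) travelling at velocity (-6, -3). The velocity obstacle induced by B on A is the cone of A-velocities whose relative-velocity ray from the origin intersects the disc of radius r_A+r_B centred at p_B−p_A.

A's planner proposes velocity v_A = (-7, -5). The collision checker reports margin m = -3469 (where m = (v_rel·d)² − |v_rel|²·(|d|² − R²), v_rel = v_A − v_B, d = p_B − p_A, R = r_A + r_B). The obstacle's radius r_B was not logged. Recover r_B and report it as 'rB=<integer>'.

m = -3469
d = (-25, 13);  v_rel = (-1, -2),  |v_rel|² = 5
v_rel×d = (-1)·(13) − (-2)·(-25) = -63
since m = R²·5 − (-63)²:  R² = (3969 + -3469) / 5 = 100
R = √100 = 10  ⇒  r_B = 10 − 5 = 5

rB=5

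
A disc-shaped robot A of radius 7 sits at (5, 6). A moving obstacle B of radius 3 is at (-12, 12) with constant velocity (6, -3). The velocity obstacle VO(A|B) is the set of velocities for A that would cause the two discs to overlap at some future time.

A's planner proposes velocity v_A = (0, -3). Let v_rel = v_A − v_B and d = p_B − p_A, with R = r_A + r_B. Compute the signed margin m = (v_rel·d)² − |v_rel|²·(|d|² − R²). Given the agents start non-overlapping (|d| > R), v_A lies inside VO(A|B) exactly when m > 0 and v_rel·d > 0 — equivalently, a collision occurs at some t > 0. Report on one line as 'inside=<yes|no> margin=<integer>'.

d = (-17, 6),  |d|² = 325;  R = 7+3 = 10,  c = 325−10² = 225
v_rel = (-6, 0),  |v_rel|² = 36;  v_rel·d = (-6)·(-17) + (0)·(6) = 102
36·t² − 204·t + 225 = 0  ⇒  m = 102² − 36·225 = 2304
m = 2304 > 0,  v_rel·d = 102 > 0  ⇒  inside

inside=yes margin=2304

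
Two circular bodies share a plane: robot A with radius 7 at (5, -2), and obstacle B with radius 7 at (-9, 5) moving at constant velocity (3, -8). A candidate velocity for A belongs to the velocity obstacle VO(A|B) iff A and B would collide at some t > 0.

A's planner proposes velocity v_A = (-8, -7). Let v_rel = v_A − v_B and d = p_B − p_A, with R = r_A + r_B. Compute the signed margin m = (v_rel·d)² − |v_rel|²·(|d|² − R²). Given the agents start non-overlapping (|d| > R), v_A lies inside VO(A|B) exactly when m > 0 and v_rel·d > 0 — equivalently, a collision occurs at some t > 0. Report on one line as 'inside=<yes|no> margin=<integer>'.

d = (-14, 7),  |d|² = 245;  R = 7+7 = 14,  c = 245−14² = 49
v_rel = (-11, 1),  |v_rel|² = 122;  v_rel·d = (-11)·(-14) + (1)·(7) = 161
122·t² − 322·t + 49 = 0  ⇒  m = 161² − 122·49 = 19943
m = 19943 > 0,  v_rel·d = 161 > 0  ⇒  inside

inside=yes margin=19943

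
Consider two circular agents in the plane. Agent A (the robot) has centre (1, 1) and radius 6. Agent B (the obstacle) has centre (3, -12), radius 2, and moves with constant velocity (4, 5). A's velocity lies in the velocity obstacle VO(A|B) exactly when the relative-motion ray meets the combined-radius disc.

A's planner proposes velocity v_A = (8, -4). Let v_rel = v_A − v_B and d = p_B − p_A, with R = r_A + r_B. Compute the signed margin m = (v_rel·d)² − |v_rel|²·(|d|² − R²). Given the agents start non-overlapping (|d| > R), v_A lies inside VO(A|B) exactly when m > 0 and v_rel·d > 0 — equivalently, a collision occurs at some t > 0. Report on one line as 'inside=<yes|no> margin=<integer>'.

d = (2, -13),  |d|² = 173;  R = 6+2 = 8,  c = 173−8² = 109
v_rel = (4, -9),  |v_rel|² = 97;  v_rel·d = (4)·(2) + (-9)·(-13) = 125
97·t² − 250·t + 109 = 0  ⇒  m = 125² − 97·109 = 5052
m = 5052 > 0,  v_rel·d = 125 > 0  ⇒  inside

inside=yes margin=5052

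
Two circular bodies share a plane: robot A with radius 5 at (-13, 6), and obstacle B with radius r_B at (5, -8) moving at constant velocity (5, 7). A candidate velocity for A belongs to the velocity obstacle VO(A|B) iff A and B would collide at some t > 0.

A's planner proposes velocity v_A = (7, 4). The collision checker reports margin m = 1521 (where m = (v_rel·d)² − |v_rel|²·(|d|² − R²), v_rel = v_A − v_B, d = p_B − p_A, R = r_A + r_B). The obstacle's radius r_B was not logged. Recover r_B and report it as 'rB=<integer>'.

m = 1521
d = (18, -14);  v_rel = (2, -3),  |v_rel|² = 13
v_rel×d = (2)·(-14) − (-3)·(18) = 26
since m = R²·13 − 26²:  R² = (676 + 1521) / 13 = 169
R = √169 = 13  ⇒  r_B = 13 − 5 = 8

rB=8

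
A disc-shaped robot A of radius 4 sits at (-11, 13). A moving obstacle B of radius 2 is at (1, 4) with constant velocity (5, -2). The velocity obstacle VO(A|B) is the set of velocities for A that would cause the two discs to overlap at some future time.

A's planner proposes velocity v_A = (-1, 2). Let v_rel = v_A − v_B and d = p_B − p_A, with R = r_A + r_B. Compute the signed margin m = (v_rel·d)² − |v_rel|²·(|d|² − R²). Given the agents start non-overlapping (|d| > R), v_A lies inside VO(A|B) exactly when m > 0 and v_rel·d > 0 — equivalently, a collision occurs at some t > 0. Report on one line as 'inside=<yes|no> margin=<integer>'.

d = (12, -9),  |d|² = 225;  R = 4+2 = 6,  c = 225−6² = 189
v_rel = (-6, 4),  |v_rel|² = 52;  v_rel·d = (-6)·(12) + (4)·(-9) = -108
52·t² + 216·t + 189 = 0  ⇒  m = (-108)² − 52·189 = 1836
m = 1836 > 0,  v_rel·d = -108 < 0  ⇒  outside

inside=no margin=1836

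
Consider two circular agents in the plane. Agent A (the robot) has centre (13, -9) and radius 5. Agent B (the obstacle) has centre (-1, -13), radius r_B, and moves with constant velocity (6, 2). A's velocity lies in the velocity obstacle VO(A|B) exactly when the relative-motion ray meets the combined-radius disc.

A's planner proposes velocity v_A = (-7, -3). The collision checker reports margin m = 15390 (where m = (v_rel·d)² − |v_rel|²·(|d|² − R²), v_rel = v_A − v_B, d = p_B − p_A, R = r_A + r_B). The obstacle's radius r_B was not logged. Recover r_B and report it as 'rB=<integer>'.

m = 15390
d = (-14, -4);  v_rel = (-13, -5),  |v_rel|² = 194
v_rel×d = (-13)·(-4) − (-5)·(-14) = -18
since m = R²·194 − (-18)²:  R² = (324 + 15390) / 194 = 81
R = √81 = 9  ⇒  r_B = 9 − 5 = 4

rB=4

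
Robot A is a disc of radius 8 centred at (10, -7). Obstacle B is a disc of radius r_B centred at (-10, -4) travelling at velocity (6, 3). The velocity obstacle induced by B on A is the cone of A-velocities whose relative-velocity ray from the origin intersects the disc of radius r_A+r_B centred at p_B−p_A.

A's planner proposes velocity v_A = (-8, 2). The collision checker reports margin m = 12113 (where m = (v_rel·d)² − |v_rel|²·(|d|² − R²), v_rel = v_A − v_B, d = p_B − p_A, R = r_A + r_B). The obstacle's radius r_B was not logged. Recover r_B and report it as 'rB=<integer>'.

m = 12113
d = (-20, 3);  v_rel = (-14, -1),  |v_rel|² = 197
v_rel×d = (-14)·(3) − (-1)·(-20) = -62
since m = R²·197 − (-62)²:  R² = (3844 + 12113) / 197 = 81
R = √81 = 9  ⇒  r_B = 9 − 8 = 1

rB=1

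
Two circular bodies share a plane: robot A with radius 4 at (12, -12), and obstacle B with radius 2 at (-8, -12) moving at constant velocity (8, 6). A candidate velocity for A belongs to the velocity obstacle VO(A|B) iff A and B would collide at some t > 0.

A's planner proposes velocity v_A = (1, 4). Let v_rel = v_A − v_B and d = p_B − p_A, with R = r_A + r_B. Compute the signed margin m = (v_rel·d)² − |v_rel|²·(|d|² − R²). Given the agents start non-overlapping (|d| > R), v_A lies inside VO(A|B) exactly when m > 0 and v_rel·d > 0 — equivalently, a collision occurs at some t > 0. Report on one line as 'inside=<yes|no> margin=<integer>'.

d = (-20, 0),  |d|² = 400;  R = 4+2 = 6,  c = 400−6² = 364
v_rel = (-7, -2),  |v_rel|² = 53;  v_rel·d = (-7)·(-20) + (-2)·(0) = 140
53·t² − 280·t + 364 = 0  ⇒  m = 140² − 53·364 = 308
m = 308 > 0,  v_rel·d = 140 > 0  ⇒  inside

inside=yes margin=308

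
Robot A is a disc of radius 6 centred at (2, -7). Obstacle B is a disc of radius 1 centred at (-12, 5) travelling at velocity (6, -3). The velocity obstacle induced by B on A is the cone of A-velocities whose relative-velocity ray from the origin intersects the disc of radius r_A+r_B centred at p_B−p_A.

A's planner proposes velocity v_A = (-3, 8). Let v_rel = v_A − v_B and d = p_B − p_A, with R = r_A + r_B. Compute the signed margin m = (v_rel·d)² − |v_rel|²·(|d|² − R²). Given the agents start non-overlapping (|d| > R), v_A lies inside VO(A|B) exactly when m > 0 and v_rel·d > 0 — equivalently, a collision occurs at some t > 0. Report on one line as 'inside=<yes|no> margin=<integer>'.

d = (-14, 12),  |d|² = 340;  R = 6+1 = 7,  c = 340−7² = 291
v_rel = (-9, 11),  |v_rel|² = 202;  v_rel·d = (-9)·(-14) + (11)·(12) = 258
202·t² − 516·t + 291 = 0  ⇒  m = 258² − 202·291 = 7782
m = 7782 > 0,  v_rel·d = 258 > 0  ⇒  inside

inside=yes margin=7782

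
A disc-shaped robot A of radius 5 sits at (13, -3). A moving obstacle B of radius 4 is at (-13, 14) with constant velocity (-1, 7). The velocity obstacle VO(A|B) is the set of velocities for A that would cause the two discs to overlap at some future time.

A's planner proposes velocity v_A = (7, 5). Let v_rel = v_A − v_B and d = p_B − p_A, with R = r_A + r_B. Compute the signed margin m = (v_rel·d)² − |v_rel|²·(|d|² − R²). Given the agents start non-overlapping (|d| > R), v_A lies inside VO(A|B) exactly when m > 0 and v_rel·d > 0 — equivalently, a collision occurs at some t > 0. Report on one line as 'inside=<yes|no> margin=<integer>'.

d = (-26, 17),  |d|² = 965;  R = 5+4 = 9,  c = 965−9² = 884
v_rel = (8, -2),  |v_rel|² = 68;  v_rel·d = (8)·(-26) + (-2)·(17) = -242
68·t² + 484·t + 884 = 0  ⇒  m = (-242)² − 68·884 = -1548
m = -1548 < 0,  v_rel·d = -242 < 0  ⇒  outside

inside=no margin=-1548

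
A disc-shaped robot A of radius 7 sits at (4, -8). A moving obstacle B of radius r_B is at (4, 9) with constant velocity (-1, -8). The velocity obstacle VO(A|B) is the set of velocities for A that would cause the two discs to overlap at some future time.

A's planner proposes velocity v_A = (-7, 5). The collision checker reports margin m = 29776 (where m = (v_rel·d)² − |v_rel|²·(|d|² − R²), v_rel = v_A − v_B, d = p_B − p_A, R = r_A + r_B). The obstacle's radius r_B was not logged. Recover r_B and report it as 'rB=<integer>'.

m = 29776
d = (0, 17);  v_rel = (-6, 13),  |v_rel|² = 205
v_rel×d = (-6)·(17) − (13)·(0) = -102
since m = R²·205 − (-102)²:  R² = (10404 + 29776) / 205 = 196
R = √196 = 14  ⇒  r_B = 14 − 7 = 7

rB=7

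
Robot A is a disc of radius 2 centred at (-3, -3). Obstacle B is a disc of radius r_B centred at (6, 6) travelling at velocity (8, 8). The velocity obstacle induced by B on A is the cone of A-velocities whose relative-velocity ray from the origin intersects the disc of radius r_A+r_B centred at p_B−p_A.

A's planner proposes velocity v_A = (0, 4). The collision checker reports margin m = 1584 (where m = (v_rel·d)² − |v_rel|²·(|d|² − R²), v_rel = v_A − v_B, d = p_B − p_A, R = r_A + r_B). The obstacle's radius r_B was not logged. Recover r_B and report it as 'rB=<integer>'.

m = 1584
d = (9, 9);  v_rel = (-8, -4),  |v_rel|² = 80
v_rel×d = (-8)·(9) − (-4)·(9) = -36
since m = R²·80 − (-36)²:  R² = (1296 + 1584) / 80 = 36
R = √36 = 6  ⇒  r_B = 6 − 2 = 4

rB=4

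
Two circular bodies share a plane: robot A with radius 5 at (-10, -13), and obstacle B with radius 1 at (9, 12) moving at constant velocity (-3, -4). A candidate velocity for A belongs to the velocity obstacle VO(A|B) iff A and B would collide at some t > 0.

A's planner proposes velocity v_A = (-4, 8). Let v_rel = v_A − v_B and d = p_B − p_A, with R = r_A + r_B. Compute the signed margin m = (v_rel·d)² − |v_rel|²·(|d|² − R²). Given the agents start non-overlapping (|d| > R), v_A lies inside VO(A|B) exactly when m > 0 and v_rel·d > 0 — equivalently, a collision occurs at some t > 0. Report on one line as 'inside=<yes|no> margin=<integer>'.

d = (19, 25),  |d|² = 986;  R = 5+1 = 6,  c = 986−6² = 950
v_rel = (-1, 12),  |v_rel|² = 145;  v_rel·d = (-1)·(19) + (12)·(25) = 281
145·t² − 562·t + 950 = 0  ⇒  m = 281² − 145·950 = -58789
m = -58789 < 0,  v_rel·d = 281 > 0  ⇒  outside

inside=no margin=-58789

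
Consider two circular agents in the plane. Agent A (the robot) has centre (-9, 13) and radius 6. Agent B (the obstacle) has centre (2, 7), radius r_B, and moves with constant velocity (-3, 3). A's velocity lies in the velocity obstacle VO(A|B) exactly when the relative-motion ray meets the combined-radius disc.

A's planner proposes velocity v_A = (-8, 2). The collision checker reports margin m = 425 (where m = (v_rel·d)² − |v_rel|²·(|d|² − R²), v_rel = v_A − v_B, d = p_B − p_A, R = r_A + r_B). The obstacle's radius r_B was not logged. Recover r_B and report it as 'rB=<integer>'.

m = 425
d = (11, -6);  v_rel = (-5, -1),  |v_rel|² = 26
v_rel×d = (-5)·(-6) − (-1)·(11) = 41
since m = R²·26 − 41²:  R² = (1681 + 425) / 26 = 81
R = √81 = 9  ⇒  r_B = 9 − 6 = 3

rB=3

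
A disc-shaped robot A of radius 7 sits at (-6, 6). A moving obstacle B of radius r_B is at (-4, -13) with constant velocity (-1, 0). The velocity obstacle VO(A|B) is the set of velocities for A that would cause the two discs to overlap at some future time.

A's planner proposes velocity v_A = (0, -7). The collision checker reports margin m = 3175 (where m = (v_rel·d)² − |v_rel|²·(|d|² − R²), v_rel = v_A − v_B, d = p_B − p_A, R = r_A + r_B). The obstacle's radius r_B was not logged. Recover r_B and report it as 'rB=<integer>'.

m = 3175
d = (2, -19);  v_rel = (1, -7),  |v_rel|² = 50
v_rel×d = (1)·(-19) − (-7)·(2) = -5
since m = R²·50 − (-5)²:  R² = (25 + 3175) / 50 = 64
R = √64 = 8  ⇒  r_B = 8 − 7 = 1

rB=1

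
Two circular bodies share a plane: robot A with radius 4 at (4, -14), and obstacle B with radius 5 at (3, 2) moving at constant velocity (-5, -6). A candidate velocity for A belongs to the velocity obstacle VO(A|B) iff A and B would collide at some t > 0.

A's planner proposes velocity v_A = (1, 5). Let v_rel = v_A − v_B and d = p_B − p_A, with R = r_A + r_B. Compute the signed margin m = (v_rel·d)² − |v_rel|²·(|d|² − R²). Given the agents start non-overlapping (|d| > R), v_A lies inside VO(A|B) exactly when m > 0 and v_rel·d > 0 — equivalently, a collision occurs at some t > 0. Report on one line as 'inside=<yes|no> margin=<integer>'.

d = (-1, 16),  |d|² = 257;  R = 4+5 = 9,  c = 257−9² = 176
v_rel = (6, 11),  |v_rel|² = 157;  v_rel·d = (6)·(-1) + (11)·(16) = 170
157·t² − 340·t + 176 = 0  ⇒  m = 170² − 157·176 = 1268
m = 1268 > 0,  v_rel·d = 170 > 0  ⇒  inside

inside=yes margin=1268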